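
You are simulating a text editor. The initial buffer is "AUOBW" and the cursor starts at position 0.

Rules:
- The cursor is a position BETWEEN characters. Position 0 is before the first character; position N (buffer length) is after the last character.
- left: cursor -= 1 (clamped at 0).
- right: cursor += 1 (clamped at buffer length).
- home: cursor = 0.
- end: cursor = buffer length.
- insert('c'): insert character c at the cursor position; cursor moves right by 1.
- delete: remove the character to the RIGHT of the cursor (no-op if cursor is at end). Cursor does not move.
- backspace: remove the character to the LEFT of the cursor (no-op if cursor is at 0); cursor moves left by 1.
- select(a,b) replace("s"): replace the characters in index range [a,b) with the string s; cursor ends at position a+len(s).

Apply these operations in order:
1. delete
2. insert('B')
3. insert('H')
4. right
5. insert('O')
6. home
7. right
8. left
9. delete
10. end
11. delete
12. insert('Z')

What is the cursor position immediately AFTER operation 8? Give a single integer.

Answer: 0

Derivation:
After op 1 (delete): buf='UOBW' cursor=0
After op 2 (insert('B')): buf='BUOBW' cursor=1
After op 3 (insert('H')): buf='BHUOBW' cursor=2
After op 4 (right): buf='BHUOBW' cursor=3
After op 5 (insert('O')): buf='BHUOOBW' cursor=4
After op 6 (home): buf='BHUOOBW' cursor=0
After op 7 (right): buf='BHUOOBW' cursor=1
After op 8 (left): buf='BHUOOBW' cursor=0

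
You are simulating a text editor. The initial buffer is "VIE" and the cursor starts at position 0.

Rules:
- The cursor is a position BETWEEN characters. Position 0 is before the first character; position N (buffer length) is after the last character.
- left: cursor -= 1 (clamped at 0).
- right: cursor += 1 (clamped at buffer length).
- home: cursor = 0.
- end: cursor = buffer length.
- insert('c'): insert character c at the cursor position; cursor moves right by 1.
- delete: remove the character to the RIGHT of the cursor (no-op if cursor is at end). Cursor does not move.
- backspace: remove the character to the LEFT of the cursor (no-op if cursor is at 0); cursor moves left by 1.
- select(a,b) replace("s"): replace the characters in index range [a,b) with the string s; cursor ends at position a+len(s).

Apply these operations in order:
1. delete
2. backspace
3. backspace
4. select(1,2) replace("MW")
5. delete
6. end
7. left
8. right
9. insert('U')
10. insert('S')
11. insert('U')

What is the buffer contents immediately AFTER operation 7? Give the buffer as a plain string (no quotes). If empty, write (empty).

After op 1 (delete): buf='IE' cursor=0
After op 2 (backspace): buf='IE' cursor=0
After op 3 (backspace): buf='IE' cursor=0
After op 4 (select(1,2) replace("MW")): buf='IMW' cursor=3
After op 5 (delete): buf='IMW' cursor=3
After op 6 (end): buf='IMW' cursor=3
After op 7 (left): buf='IMW' cursor=2

Answer: IMW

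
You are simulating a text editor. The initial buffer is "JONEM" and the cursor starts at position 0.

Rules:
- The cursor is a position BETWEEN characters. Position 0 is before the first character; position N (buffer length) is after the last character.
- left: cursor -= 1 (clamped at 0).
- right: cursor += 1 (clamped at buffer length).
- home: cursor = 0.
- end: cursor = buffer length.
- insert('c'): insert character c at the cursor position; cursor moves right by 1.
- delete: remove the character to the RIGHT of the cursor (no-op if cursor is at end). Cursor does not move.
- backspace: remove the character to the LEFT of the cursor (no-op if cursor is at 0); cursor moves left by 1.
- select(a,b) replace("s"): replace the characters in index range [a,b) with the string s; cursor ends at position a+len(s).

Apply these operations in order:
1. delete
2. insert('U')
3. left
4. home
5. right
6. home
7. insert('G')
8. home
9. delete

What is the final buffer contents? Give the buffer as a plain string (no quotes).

Answer: UONEM

Derivation:
After op 1 (delete): buf='ONEM' cursor=0
After op 2 (insert('U')): buf='UONEM' cursor=1
After op 3 (left): buf='UONEM' cursor=0
After op 4 (home): buf='UONEM' cursor=0
After op 5 (right): buf='UONEM' cursor=1
After op 6 (home): buf='UONEM' cursor=0
After op 7 (insert('G')): buf='GUONEM' cursor=1
After op 8 (home): buf='GUONEM' cursor=0
After op 9 (delete): buf='UONEM' cursor=0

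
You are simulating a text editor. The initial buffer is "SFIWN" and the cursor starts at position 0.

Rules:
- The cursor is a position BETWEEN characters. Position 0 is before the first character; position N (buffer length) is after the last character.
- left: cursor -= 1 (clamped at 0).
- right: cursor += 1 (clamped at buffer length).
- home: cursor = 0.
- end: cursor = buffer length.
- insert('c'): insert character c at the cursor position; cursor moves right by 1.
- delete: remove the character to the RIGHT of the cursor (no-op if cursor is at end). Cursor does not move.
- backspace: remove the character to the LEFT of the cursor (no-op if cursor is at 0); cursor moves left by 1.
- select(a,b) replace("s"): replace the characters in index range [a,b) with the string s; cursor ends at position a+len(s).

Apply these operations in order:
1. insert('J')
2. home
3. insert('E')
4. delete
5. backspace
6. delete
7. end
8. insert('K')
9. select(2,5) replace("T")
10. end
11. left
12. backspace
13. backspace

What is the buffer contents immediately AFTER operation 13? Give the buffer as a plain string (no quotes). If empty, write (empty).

After op 1 (insert('J')): buf='JSFIWN' cursor=1
After op 2 (home): buf='JSFIWN' cursor=0
After op 3 (insert('E')): buf='EJSFIWN' cursor=1
After op 4 (delete): buf='ESFIWN' cursor=1
After op 5 (backspace): buf='SFIWN' cursor=0
After op 6 (delete): buf='FIWN' cursor=0
After op 7 (end): buf='FIWN' cursor=4
After op 8 (insert('K')): buf='FIWNK' cursor=5
After op 9 (select(2,5) replace("T")): buf='FIT' cursor=3
After op 10 (end): buf='FIT' cursor=3
After op 11 (left): buf='FIT' cursor=2
After op 12 (backspace): buf='FT' cursor=1
After op 13 (backspace): buf='T' cursor=0

Answer: T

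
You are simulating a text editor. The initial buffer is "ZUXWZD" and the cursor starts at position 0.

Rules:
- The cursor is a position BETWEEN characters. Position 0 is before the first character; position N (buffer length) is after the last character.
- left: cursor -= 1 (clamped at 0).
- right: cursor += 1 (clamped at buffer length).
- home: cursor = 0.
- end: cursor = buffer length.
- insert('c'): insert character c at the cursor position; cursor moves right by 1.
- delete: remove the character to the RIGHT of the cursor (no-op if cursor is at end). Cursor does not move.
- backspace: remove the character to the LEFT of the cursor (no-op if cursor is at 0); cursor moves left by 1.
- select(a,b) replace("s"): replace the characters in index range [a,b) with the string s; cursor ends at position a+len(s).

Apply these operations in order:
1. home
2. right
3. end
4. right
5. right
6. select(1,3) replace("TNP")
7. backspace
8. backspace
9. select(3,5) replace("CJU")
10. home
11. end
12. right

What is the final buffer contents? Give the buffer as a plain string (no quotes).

After op 1 (home): buf='ZUXWZD' cursor=0
After op 2 (right): buf='ZUXWZD' cursor=1
After op 3 (end): buf='ZUXWZD' cursor=6
After op 4 (right): buf='ZUXWZD' cursor=6
After op 5 (right): buf='ZUXWZD' cursor=6
After op 6 (select(1,3) replace("TNP")): buf='ZTNPWZD' cursor=4
After op 7 (backspace): buf='ZTNWZD' cursor=3
After op 8 (backspace): buf='ZTWZD' cursor=2
After op 9 (select(3,5) replace("CJU")): buf='ZTWCJU' cursor=6
After op 10 (home): buf='ZTWCJU' cursor=0
After op 11 (end): buf='ZTWCJU' cursor=6
After op 12 (right): buf='ZTWCJU' cursor=6

Answer: ZTWCJU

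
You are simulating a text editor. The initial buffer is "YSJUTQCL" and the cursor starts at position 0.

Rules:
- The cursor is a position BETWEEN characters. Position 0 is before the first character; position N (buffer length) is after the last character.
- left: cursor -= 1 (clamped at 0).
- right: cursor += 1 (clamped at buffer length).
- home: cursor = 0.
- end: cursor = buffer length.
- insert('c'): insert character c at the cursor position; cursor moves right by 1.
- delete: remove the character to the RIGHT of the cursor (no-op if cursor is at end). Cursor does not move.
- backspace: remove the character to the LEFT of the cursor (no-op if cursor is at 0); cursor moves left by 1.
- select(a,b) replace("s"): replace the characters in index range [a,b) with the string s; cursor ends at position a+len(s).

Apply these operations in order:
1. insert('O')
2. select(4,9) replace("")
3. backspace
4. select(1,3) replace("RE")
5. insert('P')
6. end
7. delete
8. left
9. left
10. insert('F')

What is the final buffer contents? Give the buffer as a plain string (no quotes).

After op 1 (insert('O')): buf='OYSJUTQCL' cursor=1
After op 2 (select(4,9) replace("")): buf='OYSJ' cursor=4
After op 3 (backspace): buf='OYS' cursor=3
After op 4 (select(1,3) replace("RE")): buf='ORE' cursor=3
After op 5 (insert('P')): buf='OREP' cursor=4
After op 6 (end): buf='OREP' cursor=4
After op 7 (delete): buf='OREP' cursor=4
After op 8 (left): buf='OREP' cursor=3
After op 9 (left): buf='OREP' cursor=2
After op 10 (insert('F')): buf='ORFEP' cursor=3

Answer: ORFEP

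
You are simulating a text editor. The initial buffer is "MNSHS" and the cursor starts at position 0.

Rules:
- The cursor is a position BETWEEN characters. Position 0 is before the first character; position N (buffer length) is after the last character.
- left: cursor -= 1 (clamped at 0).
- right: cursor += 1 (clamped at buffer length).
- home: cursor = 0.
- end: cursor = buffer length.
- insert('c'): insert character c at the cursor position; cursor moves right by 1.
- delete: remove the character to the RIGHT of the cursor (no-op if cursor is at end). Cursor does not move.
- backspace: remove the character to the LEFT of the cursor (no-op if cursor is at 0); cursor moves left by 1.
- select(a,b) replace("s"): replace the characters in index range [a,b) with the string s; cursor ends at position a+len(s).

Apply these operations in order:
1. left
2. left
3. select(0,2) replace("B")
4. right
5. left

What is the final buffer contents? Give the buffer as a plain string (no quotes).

After op 1 (left): buf='MNSHS' cursor=0
After op 2 (left): buf='MNSHS' cursor=0
After op 3 (select(0,2) replace("B")): buf='BSHS' cursor=1
After op 4 (right): buf='BSHS' cursor=2
After op 5 (left): buf='BSHS' cursor=1

Answer: BSHS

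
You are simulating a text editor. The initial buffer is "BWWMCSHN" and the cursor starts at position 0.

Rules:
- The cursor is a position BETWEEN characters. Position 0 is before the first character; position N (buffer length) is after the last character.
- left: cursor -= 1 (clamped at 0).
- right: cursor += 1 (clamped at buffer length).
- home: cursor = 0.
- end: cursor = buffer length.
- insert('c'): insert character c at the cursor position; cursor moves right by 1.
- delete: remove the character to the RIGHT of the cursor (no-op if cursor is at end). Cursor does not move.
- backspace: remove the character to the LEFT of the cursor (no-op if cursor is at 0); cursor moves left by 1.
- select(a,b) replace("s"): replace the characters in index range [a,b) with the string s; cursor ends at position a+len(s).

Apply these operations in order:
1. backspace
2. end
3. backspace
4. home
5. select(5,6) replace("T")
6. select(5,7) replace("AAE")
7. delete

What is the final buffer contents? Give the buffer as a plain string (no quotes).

Answer: BWWMCAAE

Derivation:
After op 1 (backspace): buf='BWWMCSHN' cursor=0
After op 2 (end): buf='BWWMCSHN' cursor=8
After op 3 (backspace): buf='BWWMCSH' cursor=7
After op 4 (home): buf='BWWMCSH' cursor=0
After op 5 (select(5,6) replace("T")): buf='BWWMCTH' cursor=6
After op 6 (select(5,7) replace("AAE")): buf='BWWMCAAE' cursor=8
After op 7 (delete): buf='BWWMCAAE' cursor=8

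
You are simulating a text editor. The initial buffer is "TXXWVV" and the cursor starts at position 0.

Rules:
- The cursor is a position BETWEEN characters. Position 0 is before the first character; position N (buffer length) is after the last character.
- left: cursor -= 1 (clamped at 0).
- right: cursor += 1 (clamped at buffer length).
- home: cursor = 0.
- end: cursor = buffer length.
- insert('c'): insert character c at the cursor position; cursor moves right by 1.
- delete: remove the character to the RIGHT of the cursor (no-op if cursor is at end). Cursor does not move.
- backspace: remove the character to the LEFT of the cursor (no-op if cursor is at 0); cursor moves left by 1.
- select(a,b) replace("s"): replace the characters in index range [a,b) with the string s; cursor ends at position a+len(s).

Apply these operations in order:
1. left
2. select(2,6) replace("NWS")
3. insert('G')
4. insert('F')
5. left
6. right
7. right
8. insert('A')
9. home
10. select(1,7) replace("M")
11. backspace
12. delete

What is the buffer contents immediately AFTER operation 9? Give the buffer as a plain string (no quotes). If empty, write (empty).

Answer: TXNWSGFA

Derivation:
After op 1 (left): buf='TXXWVV' cursor=0
After op 2 (select(2,6) replace("NWS")): buf='TXNWS' cursor=5
After op 3 (insert('G')): buf='TXNWSG' cursor=6
After op 4 (insert('F')): buf='TXNWSGF' cursor=7
After op 5 (left): buf='TXNWSGF' cursor=6
After op 6 (right): buf='TXNWSGF' cursor=7
After op 7 (right): buf='TXNWSGF' cursor=7
After op 8 (insert('A')): buf='TXNWSGFA' cursor=8
After op 9 (home): buf='TXNWSGFA' cursor=0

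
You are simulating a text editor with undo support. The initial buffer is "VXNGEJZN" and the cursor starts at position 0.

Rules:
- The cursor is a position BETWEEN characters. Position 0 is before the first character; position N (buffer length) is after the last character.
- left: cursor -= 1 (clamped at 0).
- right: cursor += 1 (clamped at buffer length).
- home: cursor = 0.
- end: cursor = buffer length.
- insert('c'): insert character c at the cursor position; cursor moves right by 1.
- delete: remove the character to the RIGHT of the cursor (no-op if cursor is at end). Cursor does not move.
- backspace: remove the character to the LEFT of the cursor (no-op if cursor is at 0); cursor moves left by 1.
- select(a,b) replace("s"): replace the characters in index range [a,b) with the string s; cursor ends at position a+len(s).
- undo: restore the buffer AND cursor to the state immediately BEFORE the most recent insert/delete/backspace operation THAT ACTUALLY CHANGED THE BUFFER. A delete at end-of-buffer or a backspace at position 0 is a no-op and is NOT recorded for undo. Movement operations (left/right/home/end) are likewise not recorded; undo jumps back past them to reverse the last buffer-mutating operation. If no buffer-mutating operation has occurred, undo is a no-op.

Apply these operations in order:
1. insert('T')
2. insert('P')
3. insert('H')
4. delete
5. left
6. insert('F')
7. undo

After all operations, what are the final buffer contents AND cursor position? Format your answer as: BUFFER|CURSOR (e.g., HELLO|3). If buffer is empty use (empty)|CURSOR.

After op 1 (insert('T')): buf='TVXNGEJZN' cursor=1
After op 2 (insert('P')): buf='TPVXNGEJZN' cursor=2
After op 3 (insert('H')): buf='TPHVXNGEJZN' cursor=3
After op 4 (delete): buf='TPHXNGEJZN' cursor=3
After op 5 (left): buf='TPHXNGEJZN' cursor=2
After op 6 (insert('F')): buf='TPFHXNGEJZN' cursor=3
After op 7 (undo): buf='TPHXNGEJZN' cursor=2

Answer: TPHXNGEJZN|2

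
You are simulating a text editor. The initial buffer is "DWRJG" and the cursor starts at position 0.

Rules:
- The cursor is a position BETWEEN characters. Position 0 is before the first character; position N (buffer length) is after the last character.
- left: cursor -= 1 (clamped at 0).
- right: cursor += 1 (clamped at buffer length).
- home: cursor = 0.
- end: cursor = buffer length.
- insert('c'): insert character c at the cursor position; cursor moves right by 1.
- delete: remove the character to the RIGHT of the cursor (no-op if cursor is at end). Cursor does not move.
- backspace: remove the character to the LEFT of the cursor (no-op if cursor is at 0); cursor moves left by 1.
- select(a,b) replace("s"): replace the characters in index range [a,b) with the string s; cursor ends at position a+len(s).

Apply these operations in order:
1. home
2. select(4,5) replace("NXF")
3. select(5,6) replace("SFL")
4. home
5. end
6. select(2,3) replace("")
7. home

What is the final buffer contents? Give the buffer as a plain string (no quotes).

Answer: DWJNSFLF

Derivation:
After op 1 (home): buf='DWRJG' cursor=0
After op 2 (select(4,5) replace("NXF")): buf='DWRJNXF' cursor=7
After op 3 (select(5,6) replace("SFL")): buf='DWRJNSFLF' cursor=8
After op 4 (home): buf='DWRJNSFLF' cursor=0
After op 5 (end): buf='DWRJNSFLF' cursor=9
After op 6 (select(2,3) replace("")): buf='DWJNSFLF' cursor=2
After op 7 (home): buf='DWJNSFLF' cursor=0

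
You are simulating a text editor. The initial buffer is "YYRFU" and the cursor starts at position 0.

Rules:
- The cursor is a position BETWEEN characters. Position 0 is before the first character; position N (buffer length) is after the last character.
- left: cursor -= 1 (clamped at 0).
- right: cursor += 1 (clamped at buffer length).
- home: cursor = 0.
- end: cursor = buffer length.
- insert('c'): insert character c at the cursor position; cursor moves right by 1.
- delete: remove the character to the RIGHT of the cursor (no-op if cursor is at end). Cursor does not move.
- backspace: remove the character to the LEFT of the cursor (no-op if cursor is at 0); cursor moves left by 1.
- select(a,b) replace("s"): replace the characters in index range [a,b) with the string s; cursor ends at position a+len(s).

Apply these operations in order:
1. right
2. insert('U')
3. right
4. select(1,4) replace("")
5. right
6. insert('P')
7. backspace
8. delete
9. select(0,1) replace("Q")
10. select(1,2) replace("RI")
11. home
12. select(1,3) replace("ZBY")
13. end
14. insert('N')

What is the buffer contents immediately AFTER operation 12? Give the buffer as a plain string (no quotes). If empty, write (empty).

Answer: QZBY

Derivation:
After op 1 (right): buf='YYRFU' cursor=1
After op 2 (insert('U')): buf='YUYRFU' cursor=2
After op 3 (right): buf='YUYRFU' cursor=3
After op 4 (select(1,4) replace("")): buf='YFU' cursor=1
After op 5 (right): buf='YFU' cursor=2
After op 6 (insert('P')): buf='YFPU' cursor=3
After op 7 (backspace): buf='YFU' cursor=2
After op 8 (delete): buf='YF' cursor=2
After op 9 (select(0,1) replace("Q")): buf='QF' cursor=1
After op 10 (select(1,2) replace("RI")): buf='QRI' cursor=3
After op 11 (home): buf='QRI' cursor=0
After op 12 (select(1,3) replace("ZBY")): buf='QZBY' cursor=4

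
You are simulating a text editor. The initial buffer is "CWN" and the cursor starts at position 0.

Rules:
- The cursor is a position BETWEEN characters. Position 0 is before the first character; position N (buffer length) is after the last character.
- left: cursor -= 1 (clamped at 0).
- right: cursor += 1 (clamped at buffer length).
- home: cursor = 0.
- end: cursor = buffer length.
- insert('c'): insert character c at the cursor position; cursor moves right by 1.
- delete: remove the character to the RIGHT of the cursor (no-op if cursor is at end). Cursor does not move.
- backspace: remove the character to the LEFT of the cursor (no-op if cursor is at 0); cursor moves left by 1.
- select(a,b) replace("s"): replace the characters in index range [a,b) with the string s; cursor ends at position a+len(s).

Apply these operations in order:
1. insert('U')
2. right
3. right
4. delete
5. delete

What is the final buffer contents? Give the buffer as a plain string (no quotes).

Answer: UCW

Derivation:
After op 1 (insert('U')): buf='UCWN' cursor=1
After op 2 (right): buf='UCWN' cursor=2
After op 3 (right): buf='UCWN' cursor=3
After op 4 (delete): buf='UCW' cursor=3
After op 5 (delete): buf='UCW' cursor=3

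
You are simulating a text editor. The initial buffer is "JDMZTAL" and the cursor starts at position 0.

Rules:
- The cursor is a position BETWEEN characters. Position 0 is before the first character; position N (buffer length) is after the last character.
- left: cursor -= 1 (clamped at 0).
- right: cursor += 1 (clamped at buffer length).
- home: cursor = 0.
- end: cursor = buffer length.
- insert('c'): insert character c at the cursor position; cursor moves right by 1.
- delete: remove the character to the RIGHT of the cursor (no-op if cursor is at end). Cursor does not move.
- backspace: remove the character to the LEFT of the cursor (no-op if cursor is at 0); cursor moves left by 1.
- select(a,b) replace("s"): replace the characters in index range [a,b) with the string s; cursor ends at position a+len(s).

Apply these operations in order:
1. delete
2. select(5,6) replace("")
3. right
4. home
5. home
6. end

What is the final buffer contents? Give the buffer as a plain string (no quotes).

After op 1 (delete): buf='DMZTAL' cursor=0
After op 2 (select(5,6) replace("")): buf='DMZTA' cursor=5
After op 3 (right): buf='DMZTA' cursor=5
After op 4 (home): buf='DMZTA' cursor=0
After op 5 (home): buf='DMZTA' cursor=0
After op 6 (end): buf='DMZTA' cursor=5

Answer: DMZTA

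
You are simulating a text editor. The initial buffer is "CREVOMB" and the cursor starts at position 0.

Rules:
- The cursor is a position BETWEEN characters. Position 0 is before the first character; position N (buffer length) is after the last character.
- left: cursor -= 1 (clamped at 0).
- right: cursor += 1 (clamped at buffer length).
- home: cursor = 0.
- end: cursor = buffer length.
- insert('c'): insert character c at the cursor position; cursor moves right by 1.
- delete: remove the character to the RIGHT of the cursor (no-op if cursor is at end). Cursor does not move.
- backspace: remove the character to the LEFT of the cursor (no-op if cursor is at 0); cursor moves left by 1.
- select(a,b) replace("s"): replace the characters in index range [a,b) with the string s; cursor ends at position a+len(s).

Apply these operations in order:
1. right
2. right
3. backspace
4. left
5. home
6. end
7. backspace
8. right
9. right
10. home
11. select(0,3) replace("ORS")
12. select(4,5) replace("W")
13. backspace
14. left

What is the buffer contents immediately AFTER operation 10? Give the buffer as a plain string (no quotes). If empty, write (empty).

Answer: CEVOM

Derivation:
After op 1 (right): buf='CREVOMB' cursor=1
After op 2 (right): buf='CREVOMB' cursor=2
After op 3 (backspace): buf='CEVOMB' cursor=1
After op 4 (left): buf='CEVOMB' cursor=0
After op 5 (home): buf='CEVOMB' cursor=0
After op 6 (end): buf='CEVOMB' cursor=6
After op 7 (backspace): buf='CEVOM' cursor=5
After op 8 (right): buf='CEVOM' cursor=5
After op 9 (right): buf='CEVOM' cursor=5
After op 10 (home): buf='CEVOM' cursor=0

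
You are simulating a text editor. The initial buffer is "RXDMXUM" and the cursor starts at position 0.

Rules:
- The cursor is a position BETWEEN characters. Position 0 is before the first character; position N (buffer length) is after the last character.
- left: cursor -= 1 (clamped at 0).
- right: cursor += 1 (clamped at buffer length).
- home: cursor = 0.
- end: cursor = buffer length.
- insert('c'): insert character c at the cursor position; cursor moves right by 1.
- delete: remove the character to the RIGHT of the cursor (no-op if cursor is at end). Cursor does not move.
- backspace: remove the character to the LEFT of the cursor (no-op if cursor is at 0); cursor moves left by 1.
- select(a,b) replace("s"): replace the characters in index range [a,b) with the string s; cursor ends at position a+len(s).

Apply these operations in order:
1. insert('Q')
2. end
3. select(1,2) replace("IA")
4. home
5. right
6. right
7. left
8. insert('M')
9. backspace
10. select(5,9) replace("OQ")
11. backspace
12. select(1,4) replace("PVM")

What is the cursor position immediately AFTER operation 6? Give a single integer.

After op 1 (insert('Q')): buf='QRXDMXUM' cursor=1
After op 2 (end): buf='QRXDMXUM' cursor=8
After op 3 (select(1,2) replace("IA")): buf='QIAXDMXUM' cursor=3
After op 4 (home): buf='QIAXDMXUM' cursor=0
After op 5 (right): buf='QIAXDMXUM' cursor=1
After op 6 (right): buf='QIAXDMXUM' cursor=2

Answer: 2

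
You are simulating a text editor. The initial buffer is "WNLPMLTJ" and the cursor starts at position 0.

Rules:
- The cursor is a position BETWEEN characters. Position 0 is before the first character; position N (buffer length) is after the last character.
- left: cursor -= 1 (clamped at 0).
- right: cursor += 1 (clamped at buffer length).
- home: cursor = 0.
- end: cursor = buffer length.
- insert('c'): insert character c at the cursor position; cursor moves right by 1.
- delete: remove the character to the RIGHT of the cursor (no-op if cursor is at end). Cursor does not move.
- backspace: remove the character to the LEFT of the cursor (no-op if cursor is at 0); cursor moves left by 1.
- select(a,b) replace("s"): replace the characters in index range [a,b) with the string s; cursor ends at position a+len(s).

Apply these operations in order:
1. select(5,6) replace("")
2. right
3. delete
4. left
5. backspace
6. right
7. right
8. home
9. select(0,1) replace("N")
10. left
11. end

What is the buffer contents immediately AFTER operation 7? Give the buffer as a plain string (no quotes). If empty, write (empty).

Answer: WNLPT

Derivation:
After op 1 (select(5,6) replace("")): buf='WNLPMTJ' cursor=5
After op 2 (right): buf='WNLPMTJ' cursor=6
After op 3 (delete): buf='WNLPMT' cursor=6
After op 4 (left): buf='WNLPMT' cursor=5
After op 5 (backspace): buf='WNLPT' cursor=4
After op 6 (right): buf='WNLPT' cursor=5
After op 7 (right): buf='WNLPT' cursor=5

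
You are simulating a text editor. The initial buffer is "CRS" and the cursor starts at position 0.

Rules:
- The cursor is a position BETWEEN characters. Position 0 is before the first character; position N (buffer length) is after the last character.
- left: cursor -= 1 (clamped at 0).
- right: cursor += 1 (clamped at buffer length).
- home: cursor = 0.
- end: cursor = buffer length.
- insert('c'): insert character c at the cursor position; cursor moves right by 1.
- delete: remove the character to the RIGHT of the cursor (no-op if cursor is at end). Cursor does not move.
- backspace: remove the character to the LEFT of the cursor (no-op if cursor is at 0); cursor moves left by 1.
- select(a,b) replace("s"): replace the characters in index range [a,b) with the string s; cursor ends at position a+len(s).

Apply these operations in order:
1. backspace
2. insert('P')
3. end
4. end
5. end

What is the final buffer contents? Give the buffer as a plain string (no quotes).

Answer: PCRS

Derivation:
After op 1 (backspace): buf='CRS' cursor=0
After op 2 (insert('P')): buf='PCRS' cursor=1
After op 3 (end): buf='PCRS' cursor=4
After op 4 (end): buf='PCRS' cursor=4
After op 5 (end): buf='PCRS' cursor=4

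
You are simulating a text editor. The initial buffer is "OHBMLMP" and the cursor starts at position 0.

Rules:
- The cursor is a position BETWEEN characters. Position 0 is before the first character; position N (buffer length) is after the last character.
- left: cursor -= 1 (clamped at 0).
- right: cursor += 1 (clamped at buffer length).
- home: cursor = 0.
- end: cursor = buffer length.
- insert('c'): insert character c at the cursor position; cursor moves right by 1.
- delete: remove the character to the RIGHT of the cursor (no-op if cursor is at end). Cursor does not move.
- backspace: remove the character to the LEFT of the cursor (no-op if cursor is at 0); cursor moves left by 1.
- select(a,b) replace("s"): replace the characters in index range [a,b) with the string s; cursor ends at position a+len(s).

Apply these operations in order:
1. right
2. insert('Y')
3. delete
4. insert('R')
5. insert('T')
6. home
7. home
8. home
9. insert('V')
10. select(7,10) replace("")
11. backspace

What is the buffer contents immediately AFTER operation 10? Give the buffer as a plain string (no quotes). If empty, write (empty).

After op 1 (right): buf='OHBMLMP' cursor=1
After op 2 (insert('Y')): buf='OYHBMLMP' cursor=2
After op 3 (delete): buf='OYBMLMP' cursor=2
After op 4 (insert('R')): buf='OYRBMLMP' cursor=3
After op 5 (insert('T')): buf='OYRTBMLMP' cursor=4
After op 6 (home): buf='OYRTBMLMP' cursor=0
After op 7 (home): buf='OYRTBMLMP' cursor=0
After op 8 (home): buf='OYRTBMLMP' cursor=0
After op 9 (insert('V')): buf='VOYRTBMLMP' cursor=1
After op 10 (select(7,10) replace("")): buf='VOYRTBM' cursor=7

Answer: VOYRTBM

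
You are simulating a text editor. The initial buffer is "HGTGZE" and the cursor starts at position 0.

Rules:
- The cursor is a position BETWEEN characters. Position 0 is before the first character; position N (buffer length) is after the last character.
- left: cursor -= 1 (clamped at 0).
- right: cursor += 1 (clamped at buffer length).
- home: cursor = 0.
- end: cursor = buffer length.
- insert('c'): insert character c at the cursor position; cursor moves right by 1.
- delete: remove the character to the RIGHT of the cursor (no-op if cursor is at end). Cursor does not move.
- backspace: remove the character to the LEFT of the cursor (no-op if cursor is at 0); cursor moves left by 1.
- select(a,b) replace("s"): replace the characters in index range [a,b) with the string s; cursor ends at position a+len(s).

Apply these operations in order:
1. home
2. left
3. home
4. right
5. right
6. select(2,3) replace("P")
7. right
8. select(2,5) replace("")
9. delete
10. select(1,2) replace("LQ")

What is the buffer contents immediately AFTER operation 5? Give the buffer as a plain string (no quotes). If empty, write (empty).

Answer: HGTGZE

Derivation:
After op 1 (home): buf='HGTGZE' cursor=0
After op 2 (left): buf='HGTGZE' cursor=0
After op 3 (home): buf='HGTGZE' cursor=0
After op 4 (right): buf='HGTGZE' cursor=1
After op 5 (right): buf='HGTGZE' cursor=2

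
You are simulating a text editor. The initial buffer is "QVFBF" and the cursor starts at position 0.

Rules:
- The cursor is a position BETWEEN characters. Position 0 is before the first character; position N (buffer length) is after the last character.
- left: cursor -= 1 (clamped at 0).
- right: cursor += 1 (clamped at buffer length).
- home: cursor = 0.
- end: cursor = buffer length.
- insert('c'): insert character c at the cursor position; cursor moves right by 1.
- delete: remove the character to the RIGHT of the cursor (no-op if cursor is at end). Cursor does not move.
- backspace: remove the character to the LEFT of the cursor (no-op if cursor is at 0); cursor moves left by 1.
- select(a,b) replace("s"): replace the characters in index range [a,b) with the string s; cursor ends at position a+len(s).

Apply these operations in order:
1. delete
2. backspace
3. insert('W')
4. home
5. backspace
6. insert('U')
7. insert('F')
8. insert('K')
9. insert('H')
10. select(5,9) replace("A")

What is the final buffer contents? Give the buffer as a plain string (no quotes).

Answer: UFKHWA

Derivation:
After op 1 (delete): buf='VFBF' cursor=0
After op 2 (backspace): buf='VFBF' cursor=0
After op 3 (insert('W')): buf='WVFBF' cursor=1
After op 4 (home): buf='WVFBF' cursor=0
After op 5 (backspace): buf='WVFBF' cursor=0
After op 6 (insert('U')): buf='UWVFBF' cursor=1
After op 7 (insert('F')): buf='UFWVFBF' cursor=2
After op 8 (insert('K')): buf='UFKWVFBF' cursor=3
After op 9 (insert('H')): buf='UFKHWVFBF' cursor=4
After op 10 (select(5,9) replace("A")): buf='UFKHWA' cursor=6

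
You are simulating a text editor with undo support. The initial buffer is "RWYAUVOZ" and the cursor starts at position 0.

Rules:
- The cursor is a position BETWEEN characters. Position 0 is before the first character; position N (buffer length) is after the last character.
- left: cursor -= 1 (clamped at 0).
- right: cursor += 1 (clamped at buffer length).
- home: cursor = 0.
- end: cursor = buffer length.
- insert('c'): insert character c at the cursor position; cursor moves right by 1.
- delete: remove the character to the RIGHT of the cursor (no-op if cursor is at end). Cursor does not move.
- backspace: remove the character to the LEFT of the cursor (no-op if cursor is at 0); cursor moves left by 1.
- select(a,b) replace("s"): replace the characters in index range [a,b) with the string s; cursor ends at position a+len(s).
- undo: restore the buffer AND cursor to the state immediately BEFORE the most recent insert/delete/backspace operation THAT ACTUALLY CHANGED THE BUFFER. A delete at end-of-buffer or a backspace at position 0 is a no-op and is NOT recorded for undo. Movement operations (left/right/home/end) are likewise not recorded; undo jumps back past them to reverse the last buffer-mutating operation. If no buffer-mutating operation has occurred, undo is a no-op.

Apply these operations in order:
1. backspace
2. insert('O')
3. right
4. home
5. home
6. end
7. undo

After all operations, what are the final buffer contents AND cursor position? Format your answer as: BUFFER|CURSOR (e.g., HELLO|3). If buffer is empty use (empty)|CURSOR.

Answer: RWYAUVOZ|0

Derivation:
After op 1 (backspace): buf='RWYAUVOZ' cursor=0
After op 2 (insert('O')): buf='ORWYAUVOZ' cursor=1
After op 3 (right): buf='ORWYAUVOZ' cursor=2
After op 4 (home): buf='ORWYAUVOZ' cursor=0
After op 5 (home): buf='ORWYAUVOZ' cursor=0
After op 6 (end): buf='ORWYAUVOZ' cursor=9
After op 7 (undo): buf='RWYAUVOZ' cursor=0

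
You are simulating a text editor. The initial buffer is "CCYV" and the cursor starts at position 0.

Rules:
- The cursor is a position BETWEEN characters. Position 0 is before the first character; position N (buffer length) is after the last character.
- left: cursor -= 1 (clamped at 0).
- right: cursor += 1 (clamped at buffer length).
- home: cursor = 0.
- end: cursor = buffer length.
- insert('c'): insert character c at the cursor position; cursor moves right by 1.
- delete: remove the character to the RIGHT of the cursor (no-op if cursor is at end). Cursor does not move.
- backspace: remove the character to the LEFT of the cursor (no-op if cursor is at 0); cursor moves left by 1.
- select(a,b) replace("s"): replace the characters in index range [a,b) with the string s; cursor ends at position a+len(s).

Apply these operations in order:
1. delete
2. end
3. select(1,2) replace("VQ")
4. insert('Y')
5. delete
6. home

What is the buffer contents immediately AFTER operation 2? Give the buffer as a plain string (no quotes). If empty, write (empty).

After op 1 (delete): buf='CYV' cursor=0
After op 2 (end): buf='CYV' cursor=3

Answer: CYV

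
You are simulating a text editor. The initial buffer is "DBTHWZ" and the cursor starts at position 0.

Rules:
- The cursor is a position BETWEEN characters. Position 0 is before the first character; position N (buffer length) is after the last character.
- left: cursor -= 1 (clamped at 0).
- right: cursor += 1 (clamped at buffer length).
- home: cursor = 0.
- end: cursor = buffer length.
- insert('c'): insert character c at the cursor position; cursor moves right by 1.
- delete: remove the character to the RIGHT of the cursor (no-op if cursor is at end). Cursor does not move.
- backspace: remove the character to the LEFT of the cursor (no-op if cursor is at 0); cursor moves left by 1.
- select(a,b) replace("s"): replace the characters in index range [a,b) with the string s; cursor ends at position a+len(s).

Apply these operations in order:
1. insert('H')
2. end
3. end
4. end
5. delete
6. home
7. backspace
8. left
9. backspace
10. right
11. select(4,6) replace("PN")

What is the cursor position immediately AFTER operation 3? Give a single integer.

After op 1 (insert('H')): buf='HDBTHWZ' cursor=1
After op 2 (end): buf='HDBTHWZ' cursor=7
After op 3 (end): buf='HDBTHWZ' cursor=7

Answer: 7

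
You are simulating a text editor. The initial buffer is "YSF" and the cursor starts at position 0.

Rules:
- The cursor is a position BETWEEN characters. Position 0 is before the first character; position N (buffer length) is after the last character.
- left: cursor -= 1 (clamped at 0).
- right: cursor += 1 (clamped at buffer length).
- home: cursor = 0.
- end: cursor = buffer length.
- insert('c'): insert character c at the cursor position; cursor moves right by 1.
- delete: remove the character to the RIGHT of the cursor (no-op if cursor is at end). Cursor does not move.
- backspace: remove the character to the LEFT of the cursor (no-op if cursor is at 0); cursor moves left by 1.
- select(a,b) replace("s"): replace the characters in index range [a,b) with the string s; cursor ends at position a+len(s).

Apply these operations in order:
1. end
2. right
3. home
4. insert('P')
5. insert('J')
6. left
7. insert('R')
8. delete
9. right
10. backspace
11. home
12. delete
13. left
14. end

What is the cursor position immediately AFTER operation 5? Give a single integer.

After op 1 (end): buf='YSF' cursor=3
After op 2 (right): buf='YSF' cursor=3
After op 3 (home): buf='YSF' cursor=0
After op 4 (insert('P')): buf='PYSF' cursor=1
After op 5 (insert('J')): buf='PJYSF' cursor=2

Answer: 2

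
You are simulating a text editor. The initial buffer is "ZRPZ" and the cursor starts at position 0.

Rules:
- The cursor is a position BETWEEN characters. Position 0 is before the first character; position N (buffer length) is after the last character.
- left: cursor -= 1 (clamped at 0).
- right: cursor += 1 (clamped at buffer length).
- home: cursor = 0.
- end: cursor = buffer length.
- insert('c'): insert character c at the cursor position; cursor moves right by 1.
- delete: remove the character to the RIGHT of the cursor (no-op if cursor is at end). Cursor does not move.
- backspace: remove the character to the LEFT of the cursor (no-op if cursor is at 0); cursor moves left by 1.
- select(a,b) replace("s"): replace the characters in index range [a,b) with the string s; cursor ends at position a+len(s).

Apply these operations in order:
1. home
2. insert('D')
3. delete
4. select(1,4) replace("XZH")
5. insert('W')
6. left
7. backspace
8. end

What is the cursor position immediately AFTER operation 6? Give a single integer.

Answer: 4

Derivation:
After op 1 (home): buf='ZRPZ' cursor=0
After op 2 (insert('D')): buf='DZRPZ' cursor=1
After op 3 (delete): buf='DRPZ' cursor=1
After op 4 (select(1,4) replace("XZH")): buf='DXZH' cursor=4
After op 5 (insert('W')): buf='DXZHW' cursor=5
After op 6 (left): buf='DXZHW' cursor=4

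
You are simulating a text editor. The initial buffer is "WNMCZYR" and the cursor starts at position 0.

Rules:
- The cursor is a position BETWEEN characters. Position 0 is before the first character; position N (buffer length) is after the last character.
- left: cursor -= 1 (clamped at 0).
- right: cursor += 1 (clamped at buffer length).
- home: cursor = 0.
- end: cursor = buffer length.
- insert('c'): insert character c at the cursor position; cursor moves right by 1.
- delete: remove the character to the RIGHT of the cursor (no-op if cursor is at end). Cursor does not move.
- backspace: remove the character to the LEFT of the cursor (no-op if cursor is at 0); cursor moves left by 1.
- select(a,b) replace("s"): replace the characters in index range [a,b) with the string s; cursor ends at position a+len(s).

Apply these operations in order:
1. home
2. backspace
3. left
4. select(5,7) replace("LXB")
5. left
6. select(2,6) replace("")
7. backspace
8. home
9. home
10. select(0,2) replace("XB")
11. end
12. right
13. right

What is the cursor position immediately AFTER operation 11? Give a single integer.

Answer: 3

Derivation:
After op 1 (home): buf='WNMCZYR' cursor=0
After op 2 (backspace): buf='WNMCZYR' cursor=0
After op 3 (left): buf='WNMCZYR' cursor=0
After op 4 (select(5,7) replace("LXB")): buf='WNMCZLXB' cursor=8
After op 5 (left): buf='WNMCZLXB' cursor=7
After op 6 (select(2,6) replace("")): buf='WNXB' cursor=2
After op 7 (backspace): buf='WXB' cursor=1
After op 8 (home): buf='WXB' cursor=0
After op 9 (home): buf='WXB' cursor=0
After op 10 (select(0,2) replace("XB")): buf='XBB' cursor=2
After op 11 (end): buf='XBB' cursor=3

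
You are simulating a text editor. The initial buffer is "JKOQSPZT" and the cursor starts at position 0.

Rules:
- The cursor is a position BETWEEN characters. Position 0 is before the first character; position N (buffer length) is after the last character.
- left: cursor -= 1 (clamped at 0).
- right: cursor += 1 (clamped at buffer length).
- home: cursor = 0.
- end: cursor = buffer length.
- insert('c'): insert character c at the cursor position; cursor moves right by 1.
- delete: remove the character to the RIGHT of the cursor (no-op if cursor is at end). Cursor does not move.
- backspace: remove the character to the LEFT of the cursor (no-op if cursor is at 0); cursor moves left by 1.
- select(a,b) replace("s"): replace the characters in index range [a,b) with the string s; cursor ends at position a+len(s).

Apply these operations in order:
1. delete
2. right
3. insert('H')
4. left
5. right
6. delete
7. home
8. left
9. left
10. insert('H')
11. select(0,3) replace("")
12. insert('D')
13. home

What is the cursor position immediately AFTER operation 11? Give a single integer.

Answer: 0

Derivation:
After op 1 (delete): buf='KOQSPZT' cursor=0
After op 2 (right): buf='KOQSPZT' cursor=1
After op 3 (insert('H')): buf='KHOQSPZT' cursor=2
After op 4 (left): buf='KHOQSPZT' cursor=1
After op 5 (right): buf='KHOQSPZT' cursor=2
After op 6 (delete): buf='KHQSPZT' cursor=2
After op 7 (home): buf='KHQSPZT' cursor=0
After op 8 (left): buf='KHQSPZT' cursor=0
After op 9 (left): buf='KHQSPZT' cursor=0
After op 10 (insert('H')): buf='HKHQSPZT' cursor=1
After op 11 (select(0,3) replace("")): buf='QSPZT' cursor=0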